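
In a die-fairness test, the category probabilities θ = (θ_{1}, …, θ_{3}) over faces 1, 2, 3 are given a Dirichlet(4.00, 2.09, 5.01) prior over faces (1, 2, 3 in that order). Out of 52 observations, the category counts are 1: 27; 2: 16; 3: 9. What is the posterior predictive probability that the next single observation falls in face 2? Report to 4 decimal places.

The Dirichlet prior is conjugate to the Multinomial likelihood: each posterior αⱼ = prior αⱼ + observed count nⱼ.
Posterior concentration: (31.00, 18.09, 14.01), total = 63.10.
P(next = 2 | data) = α_{2}/Σα = 0.2867.

0.2867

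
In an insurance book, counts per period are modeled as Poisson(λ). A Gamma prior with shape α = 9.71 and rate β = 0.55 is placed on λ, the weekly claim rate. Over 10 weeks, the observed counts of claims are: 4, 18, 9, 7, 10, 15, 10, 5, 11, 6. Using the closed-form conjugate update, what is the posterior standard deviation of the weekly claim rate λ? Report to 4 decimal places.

With a Gamma(shape α, rate β) prior, the Poisson likelihood is conjugate: the posterior is Gamma(α + ΣXᵢ, β + n).
Sum of counts S = 95 over n = 10 weeks.
Posterior: Gamma(α+S, β+n) = Gamma(9.71+95, 0.55+10) = Gamma(104.71, 10.55).
SD = √α/β = √104.71/10.55 = 0.9699.

0.9699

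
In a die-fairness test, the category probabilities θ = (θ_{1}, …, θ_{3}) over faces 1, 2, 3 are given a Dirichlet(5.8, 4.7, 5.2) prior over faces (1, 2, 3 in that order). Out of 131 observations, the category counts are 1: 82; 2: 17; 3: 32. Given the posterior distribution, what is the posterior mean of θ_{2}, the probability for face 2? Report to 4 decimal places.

The Dirichlet prior is conjugate to the Multinomial likelihood: each posterior αⱼ = prior αⱼ + observed count nⱼ.
Posterior concentration: (87.8, 21.7, 37.2), total = 146.7.
E[θ_{2}|data] = α_{2}/Σα = 21.7/146.7 = 0.1479.

0.1479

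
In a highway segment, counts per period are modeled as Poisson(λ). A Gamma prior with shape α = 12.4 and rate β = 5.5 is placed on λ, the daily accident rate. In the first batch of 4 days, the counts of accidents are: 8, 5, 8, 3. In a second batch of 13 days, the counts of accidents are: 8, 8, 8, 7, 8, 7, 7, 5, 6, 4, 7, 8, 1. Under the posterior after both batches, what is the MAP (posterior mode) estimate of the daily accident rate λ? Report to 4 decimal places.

With a Gamma(shape α, rate β) prior, the Poisson likelihood is conjugate: the posterior is Gamma(α + ΣXᵢ, β + n).
Batch 1: sum of counts S = 24 over n = 4 days.
After batch 1: Gamma(α+S, β+n) = Gamma(12.4+24, 5.5+4) = Gamma(36.4, 9.5).
Batch 2: sum of counts S = 84 over n = 13 days.
After batch 2: Gamma(α+S, β+n) = Gamma(36.4+84, 9.5+13) = Gamma(120.4, 22.5).
Mode of Gamma(α,β) for α≥1 is (α−1)/β = 119.4/22.5 = 5.3067.

5.3067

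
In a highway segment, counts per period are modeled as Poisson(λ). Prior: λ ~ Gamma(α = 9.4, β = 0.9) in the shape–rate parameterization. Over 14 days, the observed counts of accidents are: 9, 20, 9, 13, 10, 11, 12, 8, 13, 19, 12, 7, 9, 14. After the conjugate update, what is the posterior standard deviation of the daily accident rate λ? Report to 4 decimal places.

0.8889

With a Gamma(shape α, rate β) prior, the Poisson likelihood is conjugate: the posterior is Gamma(α + ΣXᵢ, β + n).
Sum of counts S = 166 over n = 14 days.
Posterior: Gamma(α+S, β+n) = Gamma(9.4+166, 0.9+14) = Gamma(175.4, 14.9).
SD = √α/β = √175.4/14.9 = 0.8889.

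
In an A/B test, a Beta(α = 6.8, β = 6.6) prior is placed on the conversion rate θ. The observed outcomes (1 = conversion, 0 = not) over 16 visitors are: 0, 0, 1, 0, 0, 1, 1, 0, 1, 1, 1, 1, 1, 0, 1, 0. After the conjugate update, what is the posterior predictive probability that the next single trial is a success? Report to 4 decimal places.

0.5374

The Beta prior is conjugate to a Binomial/Bernoulli likelihood; the update adds successes to α and failures to β.
Posterior: Beta(α+k, β+n−k) = Beta(6.8+9, 6.6+7) = Beta(15.8, 13.6).
For a single future Bernoulli trial, P(success | data) = α/(α+β) = 0.5374.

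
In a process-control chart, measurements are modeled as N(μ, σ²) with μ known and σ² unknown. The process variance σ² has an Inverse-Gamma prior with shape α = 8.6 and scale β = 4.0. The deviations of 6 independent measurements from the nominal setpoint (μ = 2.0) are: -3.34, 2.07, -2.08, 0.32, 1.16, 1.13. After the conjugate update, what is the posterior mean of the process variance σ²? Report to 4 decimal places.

With known mean μ and an Inverse-Gamma(α, β) prior on σ², the Normal likelihood is conjugate: posterior is Inv-Gamma(α + n/2, β + Σ(xᵢ−μ)²/2).
Σ(xᵢ−μ)² = (-3.34)² + (2.07)² + (-2.08)² + (0.32)² + (1.16)² + (1.13)² = 22.4918.
Posterior: Inv-Gamma(8.6 + 6/2, 4.0 + 22.4918/2) = Inv-Gamma(11.60, 15.24590).
E[σ²|data] = β/(α−1) = 15.24590/10.60 = 1.4383.

1.4383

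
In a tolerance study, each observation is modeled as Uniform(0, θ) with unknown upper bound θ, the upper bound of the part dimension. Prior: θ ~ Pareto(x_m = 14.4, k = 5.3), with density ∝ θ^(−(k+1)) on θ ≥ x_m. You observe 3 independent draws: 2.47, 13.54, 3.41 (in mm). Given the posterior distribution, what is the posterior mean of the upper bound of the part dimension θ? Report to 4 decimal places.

16.3726

A Pareto(scale x_m, shape k) prior on the upper bound θ of Uniform(0, θ) is conjugate: posterior is Pareto(max(x_m, max xᵢ), k + n).
Sample maximum = 13.54; prior scale x_m = 14.4 → posterior scale = max = 14.40.
Posterior shape = 5.3 + 3 = 8.3.
E[θ|data] = k·x_m/(k−1) = 8.3·14.40/7.3 = 16.3726.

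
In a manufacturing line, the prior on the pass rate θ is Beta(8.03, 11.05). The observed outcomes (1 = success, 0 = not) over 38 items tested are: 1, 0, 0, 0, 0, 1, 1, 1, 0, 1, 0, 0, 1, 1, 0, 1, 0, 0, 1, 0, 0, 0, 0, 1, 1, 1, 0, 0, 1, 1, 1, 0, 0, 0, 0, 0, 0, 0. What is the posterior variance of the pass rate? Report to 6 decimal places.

The Beta prior is conjugate to a Binomial/Bernoulli likelihood; the update adds successes to α and failures to β.
Posterior: Beta(α+k, β+n−k) = Beta(8.03+15, 11.05+23) = Beta(23.03, 34.05).
Var = αβ/((α+β)²(α+β+1)) = 23.03·34.05/(57.08²·58.08) = 0.004144.

0.004144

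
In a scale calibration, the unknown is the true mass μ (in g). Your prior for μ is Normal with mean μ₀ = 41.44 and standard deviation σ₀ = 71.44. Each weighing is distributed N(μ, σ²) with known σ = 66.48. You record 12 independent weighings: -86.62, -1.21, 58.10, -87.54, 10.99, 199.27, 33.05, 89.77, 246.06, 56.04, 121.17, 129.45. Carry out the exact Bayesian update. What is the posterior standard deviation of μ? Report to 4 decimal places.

For Normal data with known variance σ², a Normal(μ₀, σ₀²) prior on μ is conjugate. Posterior precision = 1/σ₀² + n/σ²; posterior mean is the precision-weighted average of μ₀ and x̄.
σ₀² = 71.44² = 5103.6736, σ² = 66.48² = 4419.5904; σ² + n·σ₀² = 4419.5904 + 12·5103.6736 = 65663.6736.
Posterior precision = 1/σ₀² + n/σ² = 1/5103.6736 + 12/4419.5904 = (σ² + n·σ₀²)/(σ₀²σ²) = 65663.6736/(5103.6736·4419.5904); posterior variance σₙ² = σ₀²σ²/(σ² + n·σ₀²) = 5103.6736·4419.5904/65663.6736 = 343.510279.
Posterior SD = √σₙ² = √(5103.6736·4419.5904/65663.6736) = 18.5340.

18.5340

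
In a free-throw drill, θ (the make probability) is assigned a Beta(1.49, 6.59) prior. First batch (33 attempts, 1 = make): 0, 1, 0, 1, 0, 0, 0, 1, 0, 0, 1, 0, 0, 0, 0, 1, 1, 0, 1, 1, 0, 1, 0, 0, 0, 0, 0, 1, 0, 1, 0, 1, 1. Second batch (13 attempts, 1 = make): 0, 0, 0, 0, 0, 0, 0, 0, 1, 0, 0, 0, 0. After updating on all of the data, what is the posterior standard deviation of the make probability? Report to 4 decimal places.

0.0609

The Beta prior is conjugate to a Binomial/Bernoulli likelihood; the update adds successes to α and failures to β.
After batch 1: Beta(1.49+13, 6.59+20) = Beta(14.49, 26.59).
After batch 2: Beta(14.49+1, 26.59+12) = Beta(15.49, 38.59).
Var = αβ/((α+β)²(α+β+1)) = 15.49·38.59/(54.08²·55.08) = 0.00371073; SD = √0.00371073 = 0.0609.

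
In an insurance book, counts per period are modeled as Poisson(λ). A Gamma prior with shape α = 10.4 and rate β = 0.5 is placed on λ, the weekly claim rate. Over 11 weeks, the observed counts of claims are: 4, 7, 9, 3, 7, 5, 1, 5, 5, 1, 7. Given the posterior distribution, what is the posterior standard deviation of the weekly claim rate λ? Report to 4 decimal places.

With a Gamma(shape α, rate β) prior, the Poisson likelihood is conjugate: the posterior is Gamma(α + ΣXᵢ, β + n).
Sum of counts S = 54 over n = 11 weeks.
Posterior: Gamma(α+S, β+n) = Gamma(10.4+54, 0.5+11) = Gamma(64.4, 11.5).
SD = √α/β = √64.4/11.5 = 0.6978.

0.6978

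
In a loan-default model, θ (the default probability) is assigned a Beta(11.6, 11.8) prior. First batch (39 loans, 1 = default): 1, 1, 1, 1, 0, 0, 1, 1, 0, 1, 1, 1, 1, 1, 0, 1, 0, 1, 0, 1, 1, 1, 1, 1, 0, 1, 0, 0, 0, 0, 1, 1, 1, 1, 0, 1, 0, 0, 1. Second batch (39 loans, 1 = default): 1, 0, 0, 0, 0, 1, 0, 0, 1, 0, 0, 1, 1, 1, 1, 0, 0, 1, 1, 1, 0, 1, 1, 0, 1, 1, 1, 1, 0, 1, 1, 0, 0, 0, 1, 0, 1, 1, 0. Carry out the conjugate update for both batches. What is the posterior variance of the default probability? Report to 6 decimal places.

The Beta prior is conjugate to a Binomial/Bernoulli likelihood; the update adds successes to α and failures to β.
After batch 1: Beta(11.6+25, 11.8+14) = Beta(36.6, 25.8).
After batch 2: Beta(36.6+21, 25.8+18) = Beta(57.6, 43.8).
Var = αβ/((α+β)²(α+β+1)) = 57.6·43.8/(101.4²·102.4) = 0.002396.

0.002396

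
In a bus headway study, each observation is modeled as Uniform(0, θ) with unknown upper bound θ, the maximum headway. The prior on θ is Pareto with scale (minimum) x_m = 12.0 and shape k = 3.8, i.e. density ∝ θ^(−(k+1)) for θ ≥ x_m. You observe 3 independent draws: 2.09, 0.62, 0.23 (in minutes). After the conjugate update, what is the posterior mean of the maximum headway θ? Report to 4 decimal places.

A Pareto(scale x_m, shape k) prior on the upper bound θ of Uniform(0, θ) is conjugate: posterior is Pareto(max(x_m, max xᵢ), k + n).
Sample maximum = 2.09; prior scale x_m = 12.0 → posterior scale = max = 12.00.
Posterior shape = 3.8 + 3 = 6.8.
E[θ|data] = k·x_m/(k−1) = 6.8·12.00/5.8 = 14.0690.

14.0690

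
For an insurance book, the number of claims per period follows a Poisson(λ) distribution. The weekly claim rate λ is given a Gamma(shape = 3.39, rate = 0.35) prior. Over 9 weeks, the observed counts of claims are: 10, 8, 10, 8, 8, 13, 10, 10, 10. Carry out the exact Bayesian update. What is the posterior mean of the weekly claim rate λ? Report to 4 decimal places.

With a Gamma(shape α, rate β) prior, the Poisson likelihood is conjugate: the posterior is Gamma(α + ΣXᵢ, β + n).
Sum of counts S = 87 over n = 9 weeks.
Posterior: Gamma(α+S, β+n) = Gamma(3.39+87, 0.35+9) = Gamma(90.39, 9.35).
Posterior mean = α/β = 90.39/9.35 = 9.6674.

9.6674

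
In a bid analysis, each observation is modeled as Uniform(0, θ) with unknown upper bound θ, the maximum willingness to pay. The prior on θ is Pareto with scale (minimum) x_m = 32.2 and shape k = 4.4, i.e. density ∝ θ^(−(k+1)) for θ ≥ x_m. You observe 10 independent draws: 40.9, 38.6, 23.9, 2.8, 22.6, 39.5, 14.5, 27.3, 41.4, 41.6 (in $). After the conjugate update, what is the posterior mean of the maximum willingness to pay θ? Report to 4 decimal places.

44.7045

A Pareto(scale x_m, shape k) prior on the upper bound θ of Uniform(0, θ) is conjugate: posterior is Pareto(max(x_m, max xᵢ), k + n).
Sample maximum = 41.6; prior scale x_m = 32.2 → posterior scale = max = 41.6.
Posterior shape = 4.4 + 10 = 14.4.
E[θ|data] = k·x_m/(k−1) = 14.4·41.6/13.4 = 44.7045.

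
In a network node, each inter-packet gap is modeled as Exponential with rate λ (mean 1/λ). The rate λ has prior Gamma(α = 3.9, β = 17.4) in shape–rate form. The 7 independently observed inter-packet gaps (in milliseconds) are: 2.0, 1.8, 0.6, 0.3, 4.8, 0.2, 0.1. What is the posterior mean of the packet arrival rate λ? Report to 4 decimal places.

0.4007

With a Gamma(shape α, rate β) prior on the exponential rate λ, the posterior after n observations with total T = Σxᵢ is Gamma(α+n, β+T).
Sum of observations T = 9.8 milliseconds; n = 7.
Posterior: Gamma(3.9+7, 17.4+9.8) = Gamma(10.9, 27.2).
Posterior mean of λ = α/β = 10.9/27.2 = 0.4007.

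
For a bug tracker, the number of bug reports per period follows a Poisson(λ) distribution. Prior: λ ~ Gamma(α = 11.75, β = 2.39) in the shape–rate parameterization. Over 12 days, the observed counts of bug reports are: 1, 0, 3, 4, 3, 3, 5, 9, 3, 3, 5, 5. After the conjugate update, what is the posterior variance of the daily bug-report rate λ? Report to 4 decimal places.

0.2692

With a Gamma(shape α, rate β) prior, the Poisson likelihood is conjugate: the posterior is Gamma(α + ΣXᵢ, β + n).
Sum of counts S = 44 over n = 12 days.
Posterior: Gamma(α+S, β+n) = Gamma(11.75+44, 2.39+12) = Gamma(55.75, 14.39).
Var = α/β² = 55.75/14.39² = 0.2692.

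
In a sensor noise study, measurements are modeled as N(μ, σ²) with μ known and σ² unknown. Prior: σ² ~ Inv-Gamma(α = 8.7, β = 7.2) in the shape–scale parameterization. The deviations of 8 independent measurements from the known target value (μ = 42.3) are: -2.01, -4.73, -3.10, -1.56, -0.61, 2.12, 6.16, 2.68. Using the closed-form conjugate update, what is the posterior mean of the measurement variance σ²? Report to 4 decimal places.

4.3953

With known mean μ and an Inverse-Gamma(α, β) prior on σ², the Normal likelihood is conjugate: posterior is Inv-Gamma(α + n/2, β + Σ(xᵢ−μ)²/2).
Σ(xᵢ−μ)² = (-2.01)² + (-4.73)² + (-3.10)² + (-1.56)² + (-0.61)² + (2.12)² + (6.16)² + (2.68)² = 88.4511.
Posterior: Inv-Gamma(8.7 + 8/2, 7.2 + 88.4511/2) = Inv-Gamma(12.70, 51.42555).
E[σ²|data] = β/(α−1) = 51.42555/11.70 = 4.3953.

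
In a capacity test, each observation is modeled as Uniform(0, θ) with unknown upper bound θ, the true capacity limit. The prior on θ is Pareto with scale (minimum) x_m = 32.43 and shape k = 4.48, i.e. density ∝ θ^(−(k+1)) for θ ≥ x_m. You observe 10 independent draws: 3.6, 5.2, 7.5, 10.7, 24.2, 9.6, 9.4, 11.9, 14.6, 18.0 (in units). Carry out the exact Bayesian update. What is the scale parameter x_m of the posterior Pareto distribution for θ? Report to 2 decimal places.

A Pareto(scale x_m, shape k) prior on the upper bound θ of Uniform(0, θ) is conjugate: posterior is Pareto(max(x_m, max xᵢ), k + n).
Sample maximum = 24.2; prior scale x_m = 32.43 → posterior scale = max = 32.43.
Posterior shape = 4.48 + 10 = 14.48.
Posterior scale x_m = 32.43.

32.43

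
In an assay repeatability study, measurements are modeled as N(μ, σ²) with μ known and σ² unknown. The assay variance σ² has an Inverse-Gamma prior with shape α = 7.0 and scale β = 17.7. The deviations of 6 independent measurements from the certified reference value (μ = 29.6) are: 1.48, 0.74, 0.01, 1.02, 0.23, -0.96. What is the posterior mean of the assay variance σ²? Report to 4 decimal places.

2.2307

With known mean μ and an Inverse-Gamma(α, β) prior on σ², the Normal likelihood is conjugate: posterior is Inv-Gamma(α + n/2, β + Σ(xᵢ−μ)²/2).
Σ(xᵢ−μ)² = (1.48)² + (0.74)² + (0.01)² + (1.02)² + (0.23)² + (-0.96)² = 4.7530.
Posterior: Inv-Gamma(7.0 + 6/2, 17.7 + 4.7530/2) = Inv-Gamma(10.00, 20.07650).
E[σ²|data] = β/(α−1) = 20.07650/9.00 = 2.2307.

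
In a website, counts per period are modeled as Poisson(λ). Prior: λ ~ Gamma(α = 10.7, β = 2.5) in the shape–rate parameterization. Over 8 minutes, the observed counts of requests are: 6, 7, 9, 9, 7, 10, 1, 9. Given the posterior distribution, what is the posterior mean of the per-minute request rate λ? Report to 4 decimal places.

With a Gamma(shape α, rate β) prior, the Poisson likelihood is conjugate: the posterior is Gamma(α + ΣXᵢ, β + n).
Sum of counts S = 58 over n = 8 minutes.
Posterior: Gamma(α+S, β+n) = Gamma(10.7+58, 2.5+8) = Gamma(68.7, 10.5).
Posterior mean = α/β = 68.7/10.5 = 6.5429.

6.5429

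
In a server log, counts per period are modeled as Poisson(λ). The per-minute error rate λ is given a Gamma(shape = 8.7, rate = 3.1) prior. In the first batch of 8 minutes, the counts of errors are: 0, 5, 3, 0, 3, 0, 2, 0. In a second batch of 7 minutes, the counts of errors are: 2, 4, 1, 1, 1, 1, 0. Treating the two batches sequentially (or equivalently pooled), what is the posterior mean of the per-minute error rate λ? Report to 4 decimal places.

1.7514

With a Gamma(shape α, rate β) prior, the Poisson likelihood is conjugate: the posterior is Gamma(α + ΣXᵢ, β + n).
Batch 1: sum of counts S = 13 over n = 8 minutes.
After batch 1: Gamma(α+S, β+n) = Gamma(8.7+13, 3.1+8) = Gamma(21.7, 11.1).
Batch 2: sum of counts S = 10 over n = 7 minutes.
After batch 2: Gamma(α+S, β+n) = Gamma(21.7+10, 11.1+7) = Gamma(31.7, 18.1).
Posterior mean = α/β = 31.7/18.1 = 1.7514.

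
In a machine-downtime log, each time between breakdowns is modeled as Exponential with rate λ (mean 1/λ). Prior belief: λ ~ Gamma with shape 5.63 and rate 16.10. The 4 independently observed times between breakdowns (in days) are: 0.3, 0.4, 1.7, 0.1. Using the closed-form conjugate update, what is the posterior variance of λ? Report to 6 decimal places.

0.027836

With a Gamma(shape α, rate β) prior on the exponential rate λ, the posterior after n observations with total T = Σxᵢ is Gamma(α+n, β+T).
Sum of observations T = 2.5 days; n = 4.
Posterior: Gamma(5.63+4, 16.10+2.5) = Gamma(9.63, 18.60).
Var = α/β² = 0.027836.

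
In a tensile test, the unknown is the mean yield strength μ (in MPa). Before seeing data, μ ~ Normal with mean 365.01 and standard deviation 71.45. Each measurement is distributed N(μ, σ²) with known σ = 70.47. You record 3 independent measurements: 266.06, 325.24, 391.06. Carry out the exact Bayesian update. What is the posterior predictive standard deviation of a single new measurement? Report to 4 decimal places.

For Normal data with known variance σ², a Normal(μ₀, σ₀²) prior on μ is conjugate. Posterior precision = 1/σ₀² + n/σ²; posterior mean is the precision-weighted average of μ₀ and x̄.
σ₀² = 71.45² = 5105.1025, σ² = 70.47² = 4966.0209; σ² + n·σ₀² = 4966.0209 + 3·5105.1025 = 20281.3284.
Posterior precision = 1/σ₀² + n/σ² = 1/5105.1025 + 3/4966.0209 = (σ² + n·σ₀²)/(σ₀²σ²) = 20281.3284/(5105.1025·4966.0209); posterior variance σₙ² = σ₀²σ²/(σ² + n·σ₀²) = 5105.1025·4966.0209/20281.3284 = 1250.018993.
Predictive variance for one new observation = σₙ² + σ² = 5105.1025·4966.0209/20281.3284 + 4966.0209 = σ²·(σ₀² + 20281.3284)/20281.3284 = 4966.0209·25386.4309/20281.3284 = 6216.039893; SD = √(4966.0209·25386.4309/20281.3284) = 78.8419.

78.8419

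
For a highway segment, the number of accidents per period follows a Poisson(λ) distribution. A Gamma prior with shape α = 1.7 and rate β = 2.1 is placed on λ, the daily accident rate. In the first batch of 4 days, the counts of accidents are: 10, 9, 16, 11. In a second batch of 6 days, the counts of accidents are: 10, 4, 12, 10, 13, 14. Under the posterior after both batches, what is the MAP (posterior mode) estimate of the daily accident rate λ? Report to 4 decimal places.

9.0661

With a Gamma(shape α, rate β) prior, the Poisson likelihood is conjugate: the posterior is Gamma(α + ΣXᵢ, β + n).
Batch 1: sum of counts S = 46 over n = 4 days.
After batch 1: Gamma(α+S, β+n) = Gamma(1.7+46, 2.1+4) = Gamma(47.7, 6.1).
Batch 2: sum of counts S = 63 over n = 6 days.
After batch 2: Gamma(α+S, β+n) = Gamma(47.7+63, 6.1+6) = Gamma(110.7, 12.1).
Mode of Gamma(α,β) for α≥1 is (α−1)/β = 109.7/12.1 = 9.0661.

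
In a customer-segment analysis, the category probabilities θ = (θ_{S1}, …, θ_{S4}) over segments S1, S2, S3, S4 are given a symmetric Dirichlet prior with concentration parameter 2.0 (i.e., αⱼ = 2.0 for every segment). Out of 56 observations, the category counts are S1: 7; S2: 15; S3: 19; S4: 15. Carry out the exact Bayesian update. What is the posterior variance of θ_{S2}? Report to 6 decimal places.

0.003001

The Dirichlet prior is conjugate to the Multinomial likelihood: each posterior αⱼ = prior αⱼ + observed count nⱼ.
Posterior concentration: (9.0, 17.0, 21.0, 17.0), total = 64.0.
Var[θ_j] = α_j(Σα−α_j)/((Σα)²(Σα+1)) = 17.0·47.0/(64.0²·65.0) = 0.003001.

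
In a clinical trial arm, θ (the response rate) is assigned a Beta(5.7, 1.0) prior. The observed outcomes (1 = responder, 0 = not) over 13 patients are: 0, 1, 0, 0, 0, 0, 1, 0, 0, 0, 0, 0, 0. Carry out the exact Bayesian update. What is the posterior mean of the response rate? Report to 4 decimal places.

The Beta prior is conjugate to a Binomial/Bernoulli likelihood; the update adds successes to α and failures to β.
Posterior: Beta(α+k, β+n−k) = Beta(5.7+2, 1.0+11) = Beta(7.7, 12.0).
Posterior mean = α/(α+β) = 7.7/19.7 = 0.3909.

0.3909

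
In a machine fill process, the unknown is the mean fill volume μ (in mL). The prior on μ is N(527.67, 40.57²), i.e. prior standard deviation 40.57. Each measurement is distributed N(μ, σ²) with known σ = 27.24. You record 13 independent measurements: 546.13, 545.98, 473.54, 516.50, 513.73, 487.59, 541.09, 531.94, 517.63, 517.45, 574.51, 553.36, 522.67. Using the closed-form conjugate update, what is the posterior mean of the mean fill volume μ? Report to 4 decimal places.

526.3623

For Normal data with known variance σ², a Normal(μ₀, σ₀²) prior on μ is conjugate. Posterior precision = 1/σ₀² + n/σ²; posterior mean is the precision-weighted average of μ₀ and x̄.
Σxᵢ = 546.13 + 545.98 + 473.54 + 516.50 + 513.73 + 487.59 + 541.09 + 531.94 + 517.63 + 517.45 + 574.51 + 553.36 + 522.67 = 6842.12, so n·x̄ = 6842.12.
σ₀² = 40.57² = 1645.9249, σ² = 27.24² = 742.0176; σ² + n·σ₀² = 742.0176 + 13·1645.9249 = 22139.0413.
Posterior mean = (μ₀/σ₀² + n·x̄/σ²)/(1/σ₀² + n/σ²) = (σ²·μ₀ + σ₀²·n·x̄)/(σ² + n·σ₀²) = (742.0176·527.67 + 1645.9249·6842.12)/22139.0413 = 11653156.10378/22139.0413 = 526.3623.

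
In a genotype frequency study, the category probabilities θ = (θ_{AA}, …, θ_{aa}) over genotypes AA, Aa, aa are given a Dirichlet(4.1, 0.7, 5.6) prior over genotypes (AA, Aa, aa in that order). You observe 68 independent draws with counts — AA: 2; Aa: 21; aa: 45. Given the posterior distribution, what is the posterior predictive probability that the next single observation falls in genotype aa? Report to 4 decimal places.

The Dirichlet prior is conjugate to the Multinomial likelihood: each posterior αⱼ = prior αⱼ + observed count nⱼ.
Posterior concentration: (6.1, 21.7, 50.6), total = 78.4.
P(next = aa | data) = α_{aa}/Σα = 0.6454.

0.6454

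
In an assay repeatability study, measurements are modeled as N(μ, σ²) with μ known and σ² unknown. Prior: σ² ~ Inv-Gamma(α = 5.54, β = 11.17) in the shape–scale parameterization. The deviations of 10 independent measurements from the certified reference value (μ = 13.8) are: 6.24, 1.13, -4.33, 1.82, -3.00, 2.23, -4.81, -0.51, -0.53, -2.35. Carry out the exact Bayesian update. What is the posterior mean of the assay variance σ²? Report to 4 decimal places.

6.6975

With known mean μ and an Inverse-Gamma(α, β) prior on σ², the Normal likelihood is conjugate: posterior is Inv-Gamma(α + n/2, β + Σ(xᵢ−μ)²/2).
Σ(xᵢ−μ)² = (6.24)² + (1.13)² + (-4.33)² + (1.82)² + (-3.00)² + (2.23)² + (-4.81)² + (-0.51)² + (-0.53)² + (-2.35)² = 105.4483.
Posterior: Inv-Gamma(5.54 + 10/2, 11.17 + 105.4483/2) = Inv-Gamma(10.54, 63.89415).
E[σ²|data] = β/(α−1) = 63.89415/9.54 = 6.6975.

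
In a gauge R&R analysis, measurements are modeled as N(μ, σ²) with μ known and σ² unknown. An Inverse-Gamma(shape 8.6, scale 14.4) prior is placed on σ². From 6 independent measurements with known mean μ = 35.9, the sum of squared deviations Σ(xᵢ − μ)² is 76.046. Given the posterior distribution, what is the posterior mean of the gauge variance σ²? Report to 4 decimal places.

4.9456

With known mean μ and an Inverse-Gamma(α, β) prior on σ², the Normal likelihood is conjugate: posterior is Inv-Gamma(α + n/2, β + Σ(xᵢ−μ)²/2).
Posterior: Inv-Gamma(8.6 + 6/2, 14.4 + 76.046/2) = Inv-Gamma(11.60, 52.4230).
E[σ²|data] = β/(α−1) = 52.4230/10.60 = 4.9456.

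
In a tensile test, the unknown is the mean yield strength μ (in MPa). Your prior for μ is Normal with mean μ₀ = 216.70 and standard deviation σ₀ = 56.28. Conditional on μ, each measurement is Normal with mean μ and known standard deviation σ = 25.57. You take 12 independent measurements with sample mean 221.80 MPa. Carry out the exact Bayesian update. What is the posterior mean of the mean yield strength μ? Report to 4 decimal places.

221.7138

For Normal data with known variance σ², a Normal(μ₀, σ₀²) prior on μ is conjugate. Posterior precision = 1/σ₀² + n/σ²; posterior mean is the precision-weighted average of μ₀ and x̄.
n·x̄ = 12·221.80 = 2661.6.
σ₀² = 56.28² = 3167.4384, σ² = 25.57² = 653.8249; σ² + n·σ₀² = 653.8249 + 12·3167.4384 = 38663.0857.
Posterior mean = (μ₀/σ₀² + n·x̄/σ²)/(1/σ₀² + n/σ²) = (σ²·μ₀ + σ₀²·n·x̄)/(σ² + n·σ₀²) = (653.8249·216.70 + 3167.4384·2661.6)/38663.0857 = 8572137.90127/38663.0857 = 221.7138.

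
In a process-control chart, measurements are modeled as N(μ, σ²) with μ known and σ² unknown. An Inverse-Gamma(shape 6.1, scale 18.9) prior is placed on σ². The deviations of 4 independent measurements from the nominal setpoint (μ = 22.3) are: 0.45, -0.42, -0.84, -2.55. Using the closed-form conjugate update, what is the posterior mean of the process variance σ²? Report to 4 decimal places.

3.1963

With known mean μ and an Inverse-Gamma(α, β) prior on σ², the Normal likelihood is conjugate: posterior is Inv-Gamma(α + n/2, β + Σ(xᵢ−μ)²/2).
Σ(xᵢ−μ)² = (0.45)² + (-0.42)² + (-0.84)² + (-2.55)² = 7.5870.
Posterior: Inv-Gamma(6.1 + 4/2, 18.9 + 7.5870/2) = Inv-Gamma(8.10, 22.69350).
E[σ²|data] = β/(α−1) = 22.69350/7.10 = 3.1963.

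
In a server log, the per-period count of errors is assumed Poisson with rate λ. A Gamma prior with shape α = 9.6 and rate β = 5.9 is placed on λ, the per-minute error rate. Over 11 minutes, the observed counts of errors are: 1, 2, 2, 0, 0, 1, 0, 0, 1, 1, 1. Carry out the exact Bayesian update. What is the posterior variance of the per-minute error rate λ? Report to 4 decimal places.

With a Gamma(shape α, rate β) prior, the Poisson likelihood is conjugate: the posterior is Gamma(α + ΣXᵢ, β + n).
Sum of counts S = 9 over n = 11 minutes.
Posterior: Gamma(α+S, β+n) = Gamma(9.6+9, 5.9+11) = Gamma(18.6, 16.9).
Var = α/β² = 18.6/16.9² = 0.0651.

0.0651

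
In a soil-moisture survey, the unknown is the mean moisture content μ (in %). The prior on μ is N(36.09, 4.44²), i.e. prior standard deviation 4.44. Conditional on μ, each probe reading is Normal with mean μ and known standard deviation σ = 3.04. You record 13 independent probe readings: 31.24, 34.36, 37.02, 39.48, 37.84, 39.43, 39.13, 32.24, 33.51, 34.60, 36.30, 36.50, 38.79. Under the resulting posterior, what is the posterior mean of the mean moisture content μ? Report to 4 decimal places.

For Normal data with known variance σ², a Normal(μ₀, σ₀²) prior on μ is conjugate. Posterior precision = 1/σ₀² + n/σ²; posterior mean is the precision-weighted average of μ₀ and x̄.
Σxᵢ = 31.24 + 34.36 + 37.02 + 39.48 + 37.84 + 39.43 + 39.13 + 32.24 + 33.51 + 34.60 + 36.30 + 36.50 + 38.79 = 470.44, so n·x̄ = 470.44.
σ₀² = 4.44² = 19.7136, σ² = 3.04² = 9.2416; σ² + n·σ₀² = 9.2416 + 13·19.7136 = 265.5184.
Posterior mean = (μ₀/σ₀² + n·x̄/σ²)/(1/σ₀² + n/σ²) = (σ²·μ₀ + σ₀²·n·x̄)/(σ² + n·σ₀²) = (9.2416·36.09 + 19.7136·470.44)/265.5184 = 9607.595328/265.5184 = 36.1843.

36.1843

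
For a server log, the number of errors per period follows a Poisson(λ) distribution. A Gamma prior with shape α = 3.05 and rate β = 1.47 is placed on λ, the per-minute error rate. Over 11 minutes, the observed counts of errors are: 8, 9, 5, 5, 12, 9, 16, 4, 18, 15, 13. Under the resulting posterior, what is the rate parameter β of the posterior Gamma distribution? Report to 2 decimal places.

With a Gamma(shape α, rate β) prior, the Poisson likelihood is conjugate: the posterior is Gamma(α + ΣXᵢ, β + n).
Sum of counts S = 114 over n = 11 minutes.
Posterior: Gamma(α+S, β+n) = Gamma(3.05+114, 1.47+11) = Gamma(117.05, 12.47).
Posterior β = 12.47.

12.47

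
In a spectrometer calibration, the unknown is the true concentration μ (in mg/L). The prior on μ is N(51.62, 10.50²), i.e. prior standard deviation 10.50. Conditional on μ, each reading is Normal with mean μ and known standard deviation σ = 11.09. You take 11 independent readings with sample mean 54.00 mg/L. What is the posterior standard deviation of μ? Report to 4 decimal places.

3.1861

For Normal data with known variance σ², a Normal(μ₀, σ₀²) prior on μ is conjugate. Posterior precision = 1/σ₀² + n/σ²; posterior mean is the precision-weighted average of μ₀ and x̄.
σ₀² = 10.50² = 110.25, σ² = 11.09² = 122.9881; σ² + n·σ₀² = 122.9881 + 11·110.25 = 1335.7381.
Posterior precision = 1/σ₀² + n/σ² = 1/110.25 + 11/122.9881 = (σ² + n·σ₀²)/(σ₀²σ²) = 1335.7381/(110.25·122.9881); posterior variance σₙ² = σ₀²σ²/(σ² + n·σ₀²) = 110.25·122.9881/1335.7381 = 10.151270.
Posterior SD = √σₙ² = √(110.25·122.9881/1335.7381) = 3.1861.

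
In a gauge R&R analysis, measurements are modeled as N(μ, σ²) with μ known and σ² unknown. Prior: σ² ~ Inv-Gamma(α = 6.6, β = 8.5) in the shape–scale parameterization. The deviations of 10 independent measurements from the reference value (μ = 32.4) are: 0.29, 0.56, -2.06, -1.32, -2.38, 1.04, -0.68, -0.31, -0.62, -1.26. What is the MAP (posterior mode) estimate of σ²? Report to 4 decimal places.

With known mean μ and an Inverse-Gamma(α, β) prior on σ², the Normal likelihood is conjugate: posterior is Inv-Gamma(α + n/2, β + Σ(xᵢ−μ)²/2).
Σ(xᵢ−μ)² = (0.29)² + (0.56)² + (-2.06)² + (-1.32)² + (-2.38)² + (1.04)² + (-0.68)² + (-0.31)² + (-0.62)² + (-1.26)² = 15.6602.
Posterior: Inv-Gamma(6.6 + 10/2, 8.5 + 15.6602/2) = Inv-Gamma(11.60, 16.33010).
Mode = β/(α+1) = 16.33010/12.60 = 1.2960.

1.2960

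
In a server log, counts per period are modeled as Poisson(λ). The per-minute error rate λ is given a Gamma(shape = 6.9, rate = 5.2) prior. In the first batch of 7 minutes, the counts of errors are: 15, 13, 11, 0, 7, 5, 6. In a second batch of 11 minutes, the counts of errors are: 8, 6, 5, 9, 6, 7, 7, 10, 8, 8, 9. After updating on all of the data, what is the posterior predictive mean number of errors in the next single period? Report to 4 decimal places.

6.3319

With a Gamma(shape α, rate β) prior, the Poisson likelihood is conjugate: the posterior is Gamma(α + ΣXᵢ, β + n).
Batch 1: sum of counts S = 57 over n = 7 minutes.
After batch 1: Gamma(α+S, β+n) = Gamma(6.9+57, 5.2+7) = Gamma(63.9, 12.2).
Batch 2: sum of counts S = 83 over n = 11 minutes.
After batch 2: Gamma(α+S, β+n) = Gamma(63.9+83, 12.2+11) = Gamma(146.9, 23.2).
The predictive distribution for one future period is NegBinom with mean α/β = 6.3319.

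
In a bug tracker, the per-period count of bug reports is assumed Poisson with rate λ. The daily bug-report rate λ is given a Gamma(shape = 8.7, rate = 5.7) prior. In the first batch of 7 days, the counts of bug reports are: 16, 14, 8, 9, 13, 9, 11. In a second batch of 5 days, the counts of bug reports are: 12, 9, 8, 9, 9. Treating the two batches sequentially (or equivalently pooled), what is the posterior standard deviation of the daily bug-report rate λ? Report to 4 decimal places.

With a Gamma(shape α, rate β) prior, the Poisson likelihood is conjugate: the posterior is Gamma(α + ΣXᵢ, β + n).
Batch 1: sum of counts S = 80 over n = 7 days.
After batch 1: Gamma(α+S, β+n) = Gamma(8.7+80, 5.7+7) = Gamma(88.7, 12.7).
Batch 2: sum of counts S = 47 over n = 5 days.
After batch 2: Gamma(α+S, β+n) = Gamma(88.7+47, 12.7+5) = Gamma(135.7, 17.7).
SD = √α/β = √135.7/17.7 = 0.6581.

0.6581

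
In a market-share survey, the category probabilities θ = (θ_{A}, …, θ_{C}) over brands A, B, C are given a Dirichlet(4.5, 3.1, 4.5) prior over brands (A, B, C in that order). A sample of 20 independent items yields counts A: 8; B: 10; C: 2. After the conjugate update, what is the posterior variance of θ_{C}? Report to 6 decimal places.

0.004879

The Dirichlet prior is conjugate to the Multinomial likelihood: each posterior αⱼ = prior αⱼ + observed count nⱼ.
Posterior concentration: (12.5, 13.1, 6.5), total = 32.1.
Var[θ_j] = α_j(Σα−α_j)/((Σα)²(Σα+1)) = 6.5·25.6/(32.1²·33.1) = 0.004879.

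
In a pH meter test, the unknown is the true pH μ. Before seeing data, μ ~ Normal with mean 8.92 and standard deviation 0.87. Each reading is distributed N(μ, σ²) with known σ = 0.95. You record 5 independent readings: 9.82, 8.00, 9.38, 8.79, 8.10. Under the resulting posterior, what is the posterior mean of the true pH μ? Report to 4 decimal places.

8.8376

For Normal data with known variance σ², a Normal(μ₀, σ₀²) prior on μ is conjugate. Posterior precision = 1/σ₀² + n/σ²; posterior mean is the precision-weighted average of μ₀ and x̄.
Σxᵢ = 9.82 + 8.00 + 9.38 + 8.79 + 8.10 = 44.09, so n·x̄ = 44.09.
σ₀² = 0.87² = 0.7569, σ² = 0.95² = 0.9025; σ² + n·σ₀² = 0.9025 + 5·0.7569 = 4.687.
Posterior mean = (μ₀/σ₀² + n·x̄/σ²)/(1/σ₀² + n/σ²) = (σ²·μ₀ + σ₀²·n·x̄)/(σ² + n·σ₀²) = (0.9025·8.92 + 0.7569·44.09)/4.687 = 41.422021/4.687 = 8.8376.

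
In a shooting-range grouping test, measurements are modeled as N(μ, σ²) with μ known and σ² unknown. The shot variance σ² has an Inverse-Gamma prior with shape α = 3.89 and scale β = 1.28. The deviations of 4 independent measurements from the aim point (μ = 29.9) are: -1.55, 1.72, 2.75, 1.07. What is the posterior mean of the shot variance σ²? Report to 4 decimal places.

With known mean μ and an Inverse-Gamma(α, β) prior on σ², the Normal likelihood is conjugate: posterior is Inv-Gamma(α + n/2, β + Σ(xᵢ−μ)²/2).
Σ(xᵢ−μ)² = (-1.55)² + (1.72)² + (2.75)² + (1.07)² = 14.0683.
Posterior: Inv-Gamma(3.89 + 4/2, 1.28 + 14.0683/2) = Inv-Gamma(5.89, 8.31415).
E[σ²|data] = β/(α−1) = 8.31415/4.89 = 1.7002.

1.7002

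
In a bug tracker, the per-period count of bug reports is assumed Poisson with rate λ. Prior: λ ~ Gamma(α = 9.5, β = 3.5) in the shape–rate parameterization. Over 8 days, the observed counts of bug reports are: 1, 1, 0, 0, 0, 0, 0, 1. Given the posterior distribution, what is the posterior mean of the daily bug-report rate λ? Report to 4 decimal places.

With a Gamma(shape α, rate β) prior, the Poisson likelihood is conjugate: the posterior is Gamma(α + ΣXᵢ, β + n).
Sum of counts S = 3 over n = 8 days.
Posterior: Gamma(α+S, β+n) = Gamma(9.5+3, 3.5+8) = Gamma(12.5, 11.5).
Posterior mean = α/β = 12.5/11.5 = 1.0870.

1.0870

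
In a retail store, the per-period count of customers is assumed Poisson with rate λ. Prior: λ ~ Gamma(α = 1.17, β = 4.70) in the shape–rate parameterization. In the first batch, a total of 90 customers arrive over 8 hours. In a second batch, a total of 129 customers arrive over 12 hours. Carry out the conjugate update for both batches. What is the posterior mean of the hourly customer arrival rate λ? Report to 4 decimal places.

With a Gamma(shape α, rate β) prior, the Poisson likelihood is conjugate: the posterior is Gamma(α + ΣXᵢ, β + n).
After batch 1: Gamma(α+S, β+n) = Gamma(1.17+90, 4.70+8) = Gamma(91.17, 12.70).
After batch 2: Gamma(α+S, β+n) = Gamma(91.17+129, 12.70+12) = Gamma(220.17, 24.70).
Posterior mean = α/β = 220.17/24.70 = 8.9138.

8.9138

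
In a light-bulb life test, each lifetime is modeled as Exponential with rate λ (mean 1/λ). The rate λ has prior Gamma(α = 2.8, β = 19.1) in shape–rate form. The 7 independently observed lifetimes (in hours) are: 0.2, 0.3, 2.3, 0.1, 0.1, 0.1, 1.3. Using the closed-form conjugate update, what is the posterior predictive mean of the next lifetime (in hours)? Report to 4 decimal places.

2.6705

With a Gamma(shape α, rate β) prior on the exponential rate λ, the posterior after n observations with total T = Σxᵢ is Gamma(α+n, β+T).
Sum of observations T = 4.4 hours; n = 7.
Posterior: Gamma(2.8+7, 19.1+4.4) = Gamma(9.8, 23.5).
The predictive distribution for the next observation is Lomax; its mean is β/(α−1) = 23.5/8.8 = 2.6705.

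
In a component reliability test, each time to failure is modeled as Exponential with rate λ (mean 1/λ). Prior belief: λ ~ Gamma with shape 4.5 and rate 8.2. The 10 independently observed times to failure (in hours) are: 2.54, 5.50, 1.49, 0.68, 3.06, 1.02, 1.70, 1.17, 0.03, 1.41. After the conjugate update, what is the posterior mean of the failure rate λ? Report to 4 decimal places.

With a Gamma(shape α, rate β) prior on the exponential rate λ, the posterior after n observations with total T = Σxᵢ is Gamma(α+n, β+T).
Sum of observations T = 18.60 hours; n = 10.
Posterior: Gamma(4.5+10, 8.2+18.60) = Gamma(14.5, 26.80).
Posterior mean of λ = α/β = 14.5/26.80 = 0.5410.

0.5410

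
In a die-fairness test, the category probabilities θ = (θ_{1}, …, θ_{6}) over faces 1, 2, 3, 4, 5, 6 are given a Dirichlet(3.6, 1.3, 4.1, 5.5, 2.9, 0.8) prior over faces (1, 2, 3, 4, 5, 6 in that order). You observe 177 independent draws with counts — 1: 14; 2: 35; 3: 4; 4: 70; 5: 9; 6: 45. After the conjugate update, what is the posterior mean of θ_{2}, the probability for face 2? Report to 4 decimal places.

The Dirichlet prior is conjugate to the Multinomial likelihood: each posterior αⱼ = prior αⱼ + observed count nⱼ.
Posterior concentration: (17.6, 36.3, 8.1, 75.5, 11.9, 45.8), total = 195.2.
E[θ_{2}|data] = α_{2}/Σα = 36.3/195.2 = 0.1860.

0.1860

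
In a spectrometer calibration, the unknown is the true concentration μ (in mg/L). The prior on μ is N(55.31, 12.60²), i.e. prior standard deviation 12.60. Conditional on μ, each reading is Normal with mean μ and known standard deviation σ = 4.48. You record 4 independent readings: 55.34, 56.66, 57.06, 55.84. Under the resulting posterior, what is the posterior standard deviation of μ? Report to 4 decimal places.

2.2054

For Normal data with known variance σ², a Normal(μ₀, σ₀²) prior on μ is conjugate. Posterior precision = 1/σ₀² + n/σ²; posterior mean is the precision-weighted average of μ₀ and x̄.
σ₀² = 12.60² = 158.76, σ² = 4.48² = 20.0704; σ² + n·σ₀² = 20.0704 + 4·158.76 = 655.1104.
Posterior precision = 1/σ₀² + n/σ² = 1/158.76 + 4/20.0704 = (σ² + n·σ₀²)/(σ₀²σ²) = 655.1104/(158.76·20.0704); posterior variance σₙ² = σ₀²σ²/(σ² + n·σ₀²) = 158.76·20.0704/655.1104 = 4.863877.
Posterior SD = √σₙ² = √(158.76·20.0704/655.1104) = 2.2054.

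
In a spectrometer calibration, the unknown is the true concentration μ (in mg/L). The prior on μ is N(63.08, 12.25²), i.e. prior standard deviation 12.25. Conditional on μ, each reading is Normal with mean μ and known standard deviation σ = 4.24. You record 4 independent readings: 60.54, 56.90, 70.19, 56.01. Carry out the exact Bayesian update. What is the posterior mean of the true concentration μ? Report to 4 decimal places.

60.9731

For Normal data with known variance σ², a Normal(μ₀, σ₀²) prior on μ is conjugate. Posterior precision = 1/σ₀² + n/σ²; posterior mean is the precision-weighted average of μ₀ and x̄.
Σxᵢ = 60.54 + 56.90 + 70.19 + 56.01 = 243.64, so n·x̄ = 243.64.
σ₀² = 12.25² = 150.0625, σ² = 4.24² = 17.9776; σ² + n·σ₀² = 17.9776 + 4·150.0625 = 618.2276.
Posterior mean = (μ₀/σ₀² + n·x̄/σ²)/(1/σ₀² + n/σ²) = (σ²·μ₀ + σ₀²·n·x̄)/(σ² + n·σ₀²) = (17.9776·63.08 + 150.0625·243.64)/618.2276 = 37695.254508/618.2276 = 60.9731.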